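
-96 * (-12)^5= 23887872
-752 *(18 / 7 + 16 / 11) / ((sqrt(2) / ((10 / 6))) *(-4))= 145700 *sqrt(2) / 231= 892.00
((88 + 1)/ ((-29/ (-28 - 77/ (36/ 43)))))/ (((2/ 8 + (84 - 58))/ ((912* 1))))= 12791.99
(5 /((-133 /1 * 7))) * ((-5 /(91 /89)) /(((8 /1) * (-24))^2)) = 2225 /3123154944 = 0.00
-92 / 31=-2.97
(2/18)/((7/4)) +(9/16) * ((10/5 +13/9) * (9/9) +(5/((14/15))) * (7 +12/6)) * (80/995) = 2.40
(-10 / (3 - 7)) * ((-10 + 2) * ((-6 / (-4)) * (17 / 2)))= -255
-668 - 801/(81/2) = -6190/9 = -687.78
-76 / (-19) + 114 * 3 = 346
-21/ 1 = -21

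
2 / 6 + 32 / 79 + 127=30274 / 237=127.74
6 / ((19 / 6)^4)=7776 / 130321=0.06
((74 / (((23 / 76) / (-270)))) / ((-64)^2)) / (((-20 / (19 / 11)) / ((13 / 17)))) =4688307 / 4404224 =1.06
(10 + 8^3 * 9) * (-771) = -3560478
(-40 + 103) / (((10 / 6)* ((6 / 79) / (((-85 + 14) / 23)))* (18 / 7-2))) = -2473569 / 920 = -2688.66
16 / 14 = 8 / 7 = 1.14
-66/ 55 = -6/ 5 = -1.20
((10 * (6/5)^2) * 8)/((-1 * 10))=-288/25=-11.52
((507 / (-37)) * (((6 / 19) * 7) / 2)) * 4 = -42588 / 703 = -60.58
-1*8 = -8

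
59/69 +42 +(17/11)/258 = 932571/21758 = 42.86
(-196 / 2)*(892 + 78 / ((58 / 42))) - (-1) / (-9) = -24260321 / 261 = -92951.42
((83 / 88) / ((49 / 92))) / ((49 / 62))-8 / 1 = -152109 / 26411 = -5.76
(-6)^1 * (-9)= 54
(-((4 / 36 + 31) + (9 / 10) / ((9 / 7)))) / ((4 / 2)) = -2863 / 180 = -15.91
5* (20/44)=25/11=2.27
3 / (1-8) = -3 / 7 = -0.43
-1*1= -1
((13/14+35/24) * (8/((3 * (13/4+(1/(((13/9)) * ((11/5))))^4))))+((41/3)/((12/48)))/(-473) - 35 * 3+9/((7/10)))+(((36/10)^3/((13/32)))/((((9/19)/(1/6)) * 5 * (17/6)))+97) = 12602792881119672874/1320143063070706875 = 9.55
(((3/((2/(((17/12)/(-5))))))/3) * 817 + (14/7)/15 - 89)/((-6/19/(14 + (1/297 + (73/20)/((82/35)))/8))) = 5160820924309/561116160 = 9197.42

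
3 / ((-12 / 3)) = -0.75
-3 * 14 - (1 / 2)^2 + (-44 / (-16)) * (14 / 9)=-1367 / 36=-37.97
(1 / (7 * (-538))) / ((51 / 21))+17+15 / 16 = 1312443 / 73168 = 17.94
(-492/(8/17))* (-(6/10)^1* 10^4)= 6273000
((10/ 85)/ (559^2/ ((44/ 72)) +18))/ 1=11/ 47811276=0.00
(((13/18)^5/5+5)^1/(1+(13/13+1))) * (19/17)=1.88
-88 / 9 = -9.78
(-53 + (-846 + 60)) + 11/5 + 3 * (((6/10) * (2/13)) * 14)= -10828/13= -832.92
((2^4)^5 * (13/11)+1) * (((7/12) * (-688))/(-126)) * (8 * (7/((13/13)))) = 7294366576/33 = 221041411.39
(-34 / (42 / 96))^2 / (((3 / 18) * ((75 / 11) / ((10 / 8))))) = 6643.46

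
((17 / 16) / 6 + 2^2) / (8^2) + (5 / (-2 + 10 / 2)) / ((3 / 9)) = 31121 / 6144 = 5.07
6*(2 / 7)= 12 / 7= 1.71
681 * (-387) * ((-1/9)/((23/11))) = 322113/23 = 14004.91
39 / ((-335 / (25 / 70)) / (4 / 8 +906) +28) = 1.45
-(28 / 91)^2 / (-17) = 16 / 2873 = 0.01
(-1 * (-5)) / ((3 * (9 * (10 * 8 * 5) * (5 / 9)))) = 1 / 1200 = 0.00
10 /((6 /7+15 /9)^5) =40841010 /418195493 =0.10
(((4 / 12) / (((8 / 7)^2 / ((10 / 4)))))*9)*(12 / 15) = 147 / 32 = 4.59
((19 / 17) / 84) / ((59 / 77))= 0.02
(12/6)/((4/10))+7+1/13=157/13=12.08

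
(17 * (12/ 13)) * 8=1632/ 13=125.54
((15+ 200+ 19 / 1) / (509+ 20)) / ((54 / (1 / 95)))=13 / 150765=0.00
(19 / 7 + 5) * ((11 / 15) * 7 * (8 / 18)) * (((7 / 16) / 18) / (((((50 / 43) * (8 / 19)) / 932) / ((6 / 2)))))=14657797 / 6000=2442.97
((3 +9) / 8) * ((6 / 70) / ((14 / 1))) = 9 / 980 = 0.01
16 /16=1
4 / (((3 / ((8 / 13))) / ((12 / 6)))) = 64 / 39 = 1.64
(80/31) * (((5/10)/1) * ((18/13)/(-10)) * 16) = -1152/403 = -2.86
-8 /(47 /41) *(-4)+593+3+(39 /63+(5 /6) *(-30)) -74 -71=448625 /987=454.53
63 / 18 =7 / 2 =3.50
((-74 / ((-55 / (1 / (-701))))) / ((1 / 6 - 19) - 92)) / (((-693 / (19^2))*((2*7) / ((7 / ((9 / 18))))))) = -2812 / 311717175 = -0.00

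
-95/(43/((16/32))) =-95/86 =-1.10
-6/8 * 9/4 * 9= -243/16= -15.19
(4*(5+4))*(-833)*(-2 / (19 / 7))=419832 / 19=22096.42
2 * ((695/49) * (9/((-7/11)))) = -401.20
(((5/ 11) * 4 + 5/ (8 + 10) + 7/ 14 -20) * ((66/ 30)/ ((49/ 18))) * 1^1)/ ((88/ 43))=-74089/ 10780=-6.87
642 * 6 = 3852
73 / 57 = 1.28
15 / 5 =3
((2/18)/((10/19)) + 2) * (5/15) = 199/270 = 0.74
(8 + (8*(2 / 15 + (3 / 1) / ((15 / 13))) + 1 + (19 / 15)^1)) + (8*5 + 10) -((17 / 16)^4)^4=21996470820675164563697 / 276701161105643274240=79.50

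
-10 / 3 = -3.33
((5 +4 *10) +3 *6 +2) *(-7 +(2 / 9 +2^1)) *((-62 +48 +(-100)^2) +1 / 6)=-167468015 / 54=-3101259.54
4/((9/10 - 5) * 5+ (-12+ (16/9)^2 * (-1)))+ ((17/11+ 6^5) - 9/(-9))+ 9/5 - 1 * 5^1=2470463748/317735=7775.23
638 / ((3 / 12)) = 2552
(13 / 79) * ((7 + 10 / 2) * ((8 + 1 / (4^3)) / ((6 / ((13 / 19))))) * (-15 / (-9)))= 7605 / 2528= 3.01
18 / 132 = 3 / 22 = 0.14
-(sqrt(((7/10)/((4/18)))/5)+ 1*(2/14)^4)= -3*sqrt(7)/10 - 1/2401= -0.79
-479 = -479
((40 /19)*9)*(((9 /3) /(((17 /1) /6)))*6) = 38880 /323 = 120.37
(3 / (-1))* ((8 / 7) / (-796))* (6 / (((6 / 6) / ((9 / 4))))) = 81 / 1393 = 0.06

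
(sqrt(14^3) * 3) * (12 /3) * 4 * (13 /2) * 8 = 34944 * sqrt(14) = 130748.48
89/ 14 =6.36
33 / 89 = 0.37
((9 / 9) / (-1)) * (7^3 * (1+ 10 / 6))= -2744 / 3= -914.67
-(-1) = 1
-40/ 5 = -8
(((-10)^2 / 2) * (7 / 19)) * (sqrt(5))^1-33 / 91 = -33 / 91 + 350 * sqrt(5) / 19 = 40.83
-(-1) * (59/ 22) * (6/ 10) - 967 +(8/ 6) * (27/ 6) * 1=-105533/ 110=-959.39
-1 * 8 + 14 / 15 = -106 / 15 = -7.07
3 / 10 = 0.30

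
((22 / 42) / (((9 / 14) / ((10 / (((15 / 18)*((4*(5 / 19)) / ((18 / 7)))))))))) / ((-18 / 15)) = -418 / 21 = -19.90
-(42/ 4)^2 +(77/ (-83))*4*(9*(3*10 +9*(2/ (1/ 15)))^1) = -3363003/ 332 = -10129.53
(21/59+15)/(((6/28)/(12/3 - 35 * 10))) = -1462888/59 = -24794.71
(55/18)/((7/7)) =55/18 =3.06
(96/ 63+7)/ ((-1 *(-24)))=0.36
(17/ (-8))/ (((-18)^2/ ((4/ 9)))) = -17/ 5832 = -0.00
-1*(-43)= 43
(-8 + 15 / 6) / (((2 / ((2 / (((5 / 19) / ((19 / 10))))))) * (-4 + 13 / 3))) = -119.13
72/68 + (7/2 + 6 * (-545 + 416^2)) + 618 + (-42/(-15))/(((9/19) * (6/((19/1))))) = 4753896403/4590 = 1035707.28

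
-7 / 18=-0.39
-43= -43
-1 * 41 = -41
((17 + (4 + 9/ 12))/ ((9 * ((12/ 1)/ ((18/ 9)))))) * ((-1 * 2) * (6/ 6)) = -29/ 36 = -0.81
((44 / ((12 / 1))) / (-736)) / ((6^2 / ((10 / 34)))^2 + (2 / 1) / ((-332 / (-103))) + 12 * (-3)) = -22825 / 68478336816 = -0.00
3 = 3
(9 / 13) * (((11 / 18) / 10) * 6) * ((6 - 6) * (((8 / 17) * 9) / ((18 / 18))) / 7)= 0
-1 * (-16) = 16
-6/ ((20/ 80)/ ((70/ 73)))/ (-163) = 1680/ 11899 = 0.14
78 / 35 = 2.23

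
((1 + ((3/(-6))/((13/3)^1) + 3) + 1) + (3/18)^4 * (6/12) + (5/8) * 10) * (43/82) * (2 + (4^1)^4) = 693754045/460512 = 1506.48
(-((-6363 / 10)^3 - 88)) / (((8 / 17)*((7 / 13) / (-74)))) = -2106589503076019 / 28000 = -75235339395.57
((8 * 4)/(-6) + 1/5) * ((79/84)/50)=-869/9000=-0.10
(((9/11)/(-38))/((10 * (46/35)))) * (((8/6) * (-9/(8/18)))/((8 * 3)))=567/307648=0.00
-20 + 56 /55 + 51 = 1761 /55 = 32.02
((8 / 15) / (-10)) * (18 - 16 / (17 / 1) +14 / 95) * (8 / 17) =-0.43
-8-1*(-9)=1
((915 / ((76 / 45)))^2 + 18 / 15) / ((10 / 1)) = 8476937781 / 288800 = 29352.28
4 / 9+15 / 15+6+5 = 112 / 9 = 12.44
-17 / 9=-1.89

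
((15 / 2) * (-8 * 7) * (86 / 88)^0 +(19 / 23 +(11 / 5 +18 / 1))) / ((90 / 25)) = -2549 / 23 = -110.83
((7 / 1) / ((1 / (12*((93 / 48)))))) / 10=651 / 40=16.28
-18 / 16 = -9 / 8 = -1.12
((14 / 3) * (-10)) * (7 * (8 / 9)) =-7840 / 27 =-290.37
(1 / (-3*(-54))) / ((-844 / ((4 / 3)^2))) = -2 / 153819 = -0.00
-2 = -2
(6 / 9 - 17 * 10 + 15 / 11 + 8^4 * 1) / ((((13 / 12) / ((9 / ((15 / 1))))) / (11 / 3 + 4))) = 2385100 / 143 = 16679.02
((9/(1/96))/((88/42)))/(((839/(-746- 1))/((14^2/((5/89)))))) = -59107110048/46145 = -1280899.56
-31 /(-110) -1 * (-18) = 2011 /110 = 18.28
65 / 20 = 13 / 4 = 3.25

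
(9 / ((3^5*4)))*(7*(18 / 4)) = 7 / 24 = 0.29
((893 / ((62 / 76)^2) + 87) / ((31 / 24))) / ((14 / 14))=32954376 / 29791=1106.19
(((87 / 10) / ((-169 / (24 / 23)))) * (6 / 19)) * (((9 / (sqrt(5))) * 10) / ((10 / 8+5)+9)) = -451008 * sqrt(5) / 22525165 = -0.04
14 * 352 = 4928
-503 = -503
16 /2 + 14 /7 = 10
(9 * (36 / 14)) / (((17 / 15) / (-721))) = -250290 / 17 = -14722.94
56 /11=5.09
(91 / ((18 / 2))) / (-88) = -91 / 792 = -0.11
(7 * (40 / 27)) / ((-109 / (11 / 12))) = -770 / 8829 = -0.09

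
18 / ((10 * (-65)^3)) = -9 / 1373125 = -0.00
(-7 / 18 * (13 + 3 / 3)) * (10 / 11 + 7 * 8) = -30674 / 99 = -309.84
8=8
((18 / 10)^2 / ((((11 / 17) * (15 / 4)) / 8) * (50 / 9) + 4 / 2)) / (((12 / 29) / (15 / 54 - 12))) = -1872414 / 75175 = -24.91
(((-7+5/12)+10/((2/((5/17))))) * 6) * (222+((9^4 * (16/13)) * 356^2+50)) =-31394398806.55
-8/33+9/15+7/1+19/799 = 973121/131835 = 7.38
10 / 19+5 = 105 / 19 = 5.53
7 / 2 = 3.50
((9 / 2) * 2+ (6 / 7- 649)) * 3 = -13422 / 7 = -1917.43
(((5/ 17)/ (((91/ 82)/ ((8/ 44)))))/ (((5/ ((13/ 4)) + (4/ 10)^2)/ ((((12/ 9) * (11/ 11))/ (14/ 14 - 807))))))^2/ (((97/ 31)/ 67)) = 1759796875/ 37311277296820527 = 0.00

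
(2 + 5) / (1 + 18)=7 / 19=0.37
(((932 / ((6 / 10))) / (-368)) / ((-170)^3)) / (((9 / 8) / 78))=3029 / 50849550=0.00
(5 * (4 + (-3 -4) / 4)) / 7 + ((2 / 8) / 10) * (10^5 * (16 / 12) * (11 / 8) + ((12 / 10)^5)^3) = 58771874198197423 / 12817382812500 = 4585.33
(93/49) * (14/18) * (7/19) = 31/57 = 0.54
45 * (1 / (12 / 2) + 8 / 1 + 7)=1365 / 2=682.50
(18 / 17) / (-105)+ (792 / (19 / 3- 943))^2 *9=1509180594 / 234908975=6.42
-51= -51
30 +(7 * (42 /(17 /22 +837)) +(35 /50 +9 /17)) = 14135677 /447610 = 31.58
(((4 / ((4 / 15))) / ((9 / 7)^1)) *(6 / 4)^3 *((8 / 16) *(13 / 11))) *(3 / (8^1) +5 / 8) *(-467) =-1912365 / 176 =-10865.71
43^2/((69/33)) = 20339/23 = 884.30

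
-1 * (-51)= 51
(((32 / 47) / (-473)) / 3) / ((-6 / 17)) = 272 / 200079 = 0.00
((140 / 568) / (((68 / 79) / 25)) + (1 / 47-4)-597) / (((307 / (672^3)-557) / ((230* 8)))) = 1961.63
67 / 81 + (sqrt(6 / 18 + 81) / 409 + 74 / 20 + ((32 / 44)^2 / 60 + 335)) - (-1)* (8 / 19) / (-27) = 2* sqrt(183) / 1227 + 632251459 / 1862190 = 339.54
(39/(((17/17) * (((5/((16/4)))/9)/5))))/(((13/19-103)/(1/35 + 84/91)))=-8227/630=-13.06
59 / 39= 1.51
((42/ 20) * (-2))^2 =441/ 25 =17.64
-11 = -11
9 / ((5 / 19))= 171 / 5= 34.20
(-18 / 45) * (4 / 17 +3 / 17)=-14 / 85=-0.16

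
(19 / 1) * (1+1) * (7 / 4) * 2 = 133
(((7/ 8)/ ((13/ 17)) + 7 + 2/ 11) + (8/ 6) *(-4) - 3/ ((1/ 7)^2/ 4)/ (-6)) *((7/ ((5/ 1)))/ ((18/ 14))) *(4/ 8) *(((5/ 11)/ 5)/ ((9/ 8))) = 16983743/ 3822390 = 4.44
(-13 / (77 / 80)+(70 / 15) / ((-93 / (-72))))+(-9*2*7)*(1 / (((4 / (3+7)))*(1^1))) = -775521 / 2387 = -324.89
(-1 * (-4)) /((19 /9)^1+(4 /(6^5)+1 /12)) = 7776 /4267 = 1.82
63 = 63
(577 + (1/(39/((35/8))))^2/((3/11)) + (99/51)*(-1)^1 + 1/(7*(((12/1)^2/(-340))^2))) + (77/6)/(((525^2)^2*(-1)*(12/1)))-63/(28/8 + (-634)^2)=2771636784012741290228623/4812694797804075000000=575.90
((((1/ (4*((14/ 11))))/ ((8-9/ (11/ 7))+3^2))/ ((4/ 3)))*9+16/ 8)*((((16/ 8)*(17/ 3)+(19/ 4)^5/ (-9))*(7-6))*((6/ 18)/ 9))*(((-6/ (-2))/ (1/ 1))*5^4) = -87186337605625/ 2303852544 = -37843.71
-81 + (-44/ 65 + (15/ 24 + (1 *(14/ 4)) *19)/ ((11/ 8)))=-23494/ 715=-32.86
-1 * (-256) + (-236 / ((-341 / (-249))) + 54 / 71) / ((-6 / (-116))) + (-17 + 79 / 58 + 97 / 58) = -2158977011 / 702119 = -3074.94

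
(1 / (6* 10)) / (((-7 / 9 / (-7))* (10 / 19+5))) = 19 / 700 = 0.03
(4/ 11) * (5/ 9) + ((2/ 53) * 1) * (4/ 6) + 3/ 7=24085/ 36729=0.66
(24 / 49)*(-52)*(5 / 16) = -390 / 49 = -7.96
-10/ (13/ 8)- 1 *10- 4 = -20.15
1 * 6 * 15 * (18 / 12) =135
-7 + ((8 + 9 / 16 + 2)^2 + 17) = 31121 / 256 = 121.57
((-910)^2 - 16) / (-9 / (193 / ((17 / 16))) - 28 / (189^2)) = -13049000669376 / 793111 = -16452931.14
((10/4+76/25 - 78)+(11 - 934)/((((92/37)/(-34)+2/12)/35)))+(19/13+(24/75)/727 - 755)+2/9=-103951087764161/300258270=-346205.58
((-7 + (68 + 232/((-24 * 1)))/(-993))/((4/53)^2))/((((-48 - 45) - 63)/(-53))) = -421.03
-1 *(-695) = 695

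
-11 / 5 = -2.20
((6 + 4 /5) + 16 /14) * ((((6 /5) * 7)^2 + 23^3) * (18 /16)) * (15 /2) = 1148189067 /1400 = 820135.05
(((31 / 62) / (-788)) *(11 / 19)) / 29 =-11 / 868376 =-0.00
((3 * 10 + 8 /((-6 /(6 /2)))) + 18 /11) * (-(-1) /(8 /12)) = 456 /11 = 41.45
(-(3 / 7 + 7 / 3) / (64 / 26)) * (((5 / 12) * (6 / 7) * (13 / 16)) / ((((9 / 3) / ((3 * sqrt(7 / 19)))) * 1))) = -24505 * sqrt(133) / 1430016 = -0.20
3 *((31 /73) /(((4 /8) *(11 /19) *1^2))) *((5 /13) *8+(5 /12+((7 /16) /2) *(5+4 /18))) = 10223273 /501072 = 20.40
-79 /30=-2.63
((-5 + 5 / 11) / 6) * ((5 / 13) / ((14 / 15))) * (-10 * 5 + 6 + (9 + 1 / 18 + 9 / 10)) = 95750 / 9009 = 10.63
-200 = -200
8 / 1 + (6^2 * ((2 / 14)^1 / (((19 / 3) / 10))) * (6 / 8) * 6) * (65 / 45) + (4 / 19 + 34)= 12634 / 133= 94.99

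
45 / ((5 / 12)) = 108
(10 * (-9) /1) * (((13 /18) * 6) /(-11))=390 /11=35.45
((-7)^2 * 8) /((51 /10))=3920 /51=76.86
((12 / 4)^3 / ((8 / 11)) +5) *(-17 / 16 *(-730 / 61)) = 2091085 / 3904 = 535.63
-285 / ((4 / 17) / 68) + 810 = -81555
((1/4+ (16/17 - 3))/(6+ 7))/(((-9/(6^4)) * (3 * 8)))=369/442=0.83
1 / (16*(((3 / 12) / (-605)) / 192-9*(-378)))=29040 / 1580705279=0.00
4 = 4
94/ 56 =47/ 28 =1.68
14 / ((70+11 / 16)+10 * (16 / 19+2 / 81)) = 344736 / 1954049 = 0.18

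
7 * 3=21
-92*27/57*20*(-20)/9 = 36800/19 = 1936.84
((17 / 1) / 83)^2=0.04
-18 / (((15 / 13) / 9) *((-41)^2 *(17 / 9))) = -6318 / 142885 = -0.04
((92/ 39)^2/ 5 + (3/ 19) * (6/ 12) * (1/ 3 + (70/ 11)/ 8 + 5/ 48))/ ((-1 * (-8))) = 61558087/ 406897920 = 0.15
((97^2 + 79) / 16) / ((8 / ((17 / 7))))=10081 / 56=180.02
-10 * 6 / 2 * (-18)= 540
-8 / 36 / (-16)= 1 / 72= 0.01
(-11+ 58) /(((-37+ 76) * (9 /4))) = 188 /351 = 0.54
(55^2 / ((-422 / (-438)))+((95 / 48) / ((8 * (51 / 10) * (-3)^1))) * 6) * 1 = 3243377375 / 1033056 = 3139.59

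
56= 56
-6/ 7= -0.86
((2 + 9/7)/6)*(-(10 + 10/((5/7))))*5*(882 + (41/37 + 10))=-15200700/259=-58689.96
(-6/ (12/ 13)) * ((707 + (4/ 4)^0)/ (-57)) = 1534/ 19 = 80.74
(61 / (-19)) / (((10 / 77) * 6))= -4697 / 1140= -4.12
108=108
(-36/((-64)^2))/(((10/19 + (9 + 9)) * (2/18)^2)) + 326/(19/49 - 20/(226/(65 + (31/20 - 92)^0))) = -651049191019/10883006464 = -59.82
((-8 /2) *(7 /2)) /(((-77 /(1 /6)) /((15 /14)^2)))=0.03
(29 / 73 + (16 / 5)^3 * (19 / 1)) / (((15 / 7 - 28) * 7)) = -5684777 / 1651625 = -3.44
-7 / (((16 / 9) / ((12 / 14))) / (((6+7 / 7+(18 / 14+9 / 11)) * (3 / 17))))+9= 37467 / 10472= 3.58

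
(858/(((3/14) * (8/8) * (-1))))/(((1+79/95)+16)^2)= -117325/9317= -12.59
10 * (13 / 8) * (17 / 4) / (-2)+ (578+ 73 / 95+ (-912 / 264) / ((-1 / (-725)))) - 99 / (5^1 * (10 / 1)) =-1962.29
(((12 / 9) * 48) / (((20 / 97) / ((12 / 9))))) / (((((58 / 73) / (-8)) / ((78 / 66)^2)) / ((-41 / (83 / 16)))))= 200967163904 / 4368705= 46001.54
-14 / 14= -1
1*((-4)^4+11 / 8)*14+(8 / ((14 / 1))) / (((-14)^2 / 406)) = 706469 / 196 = 3604.43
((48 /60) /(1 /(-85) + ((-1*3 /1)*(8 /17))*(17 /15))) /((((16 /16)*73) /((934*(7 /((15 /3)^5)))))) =-444584 /31253125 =-0.01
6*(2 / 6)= 2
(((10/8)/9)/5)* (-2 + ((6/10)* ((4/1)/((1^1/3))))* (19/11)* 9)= 3023/990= 3.05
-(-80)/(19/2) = 160/19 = 8.42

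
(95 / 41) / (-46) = -95 / 1886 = -0.05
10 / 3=3.33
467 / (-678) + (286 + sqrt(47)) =sqrt(47) + 193441 / 678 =292.17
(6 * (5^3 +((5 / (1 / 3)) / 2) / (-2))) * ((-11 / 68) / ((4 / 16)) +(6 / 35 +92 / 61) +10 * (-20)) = -2101463193 / 14518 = -144748.81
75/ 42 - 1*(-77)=1103/ 14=78.79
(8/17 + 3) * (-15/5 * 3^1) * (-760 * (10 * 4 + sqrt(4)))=16949520/17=997030.59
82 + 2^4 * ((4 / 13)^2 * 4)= 14882 / 169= 88.06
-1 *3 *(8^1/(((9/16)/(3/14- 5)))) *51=72896/7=10413.71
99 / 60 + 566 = 11353 / 20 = 567.65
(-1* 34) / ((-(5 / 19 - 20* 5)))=-646 / 1895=-0.34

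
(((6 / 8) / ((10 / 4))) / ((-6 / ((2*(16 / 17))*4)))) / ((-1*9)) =32 / 765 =0.04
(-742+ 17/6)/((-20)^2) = -887/480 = -1.85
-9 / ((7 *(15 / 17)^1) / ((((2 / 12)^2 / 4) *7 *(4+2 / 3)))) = -0.33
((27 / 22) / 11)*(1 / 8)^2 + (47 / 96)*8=182065 / 46464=3.92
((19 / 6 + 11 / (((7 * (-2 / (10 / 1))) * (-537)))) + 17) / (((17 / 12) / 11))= 3337906 / 21301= 156.70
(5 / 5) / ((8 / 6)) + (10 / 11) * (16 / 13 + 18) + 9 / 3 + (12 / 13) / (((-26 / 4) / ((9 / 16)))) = 157291 / 7436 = 21.15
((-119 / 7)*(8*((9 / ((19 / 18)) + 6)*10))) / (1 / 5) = -1876800 / 19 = -98778.95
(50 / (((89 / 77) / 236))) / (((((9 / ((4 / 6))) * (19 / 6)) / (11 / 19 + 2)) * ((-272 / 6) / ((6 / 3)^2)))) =-89042800 / 1638579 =-54.34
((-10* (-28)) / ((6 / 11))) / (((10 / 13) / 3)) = 2002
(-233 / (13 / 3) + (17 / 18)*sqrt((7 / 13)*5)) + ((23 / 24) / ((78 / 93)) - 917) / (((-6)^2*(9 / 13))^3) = -1142433714163 / 21223627776 + 17*sqrt(455) / 234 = -52.28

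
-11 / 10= -1.10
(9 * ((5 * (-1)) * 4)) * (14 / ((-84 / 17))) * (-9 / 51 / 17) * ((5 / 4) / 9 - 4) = 695 / 34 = 20.44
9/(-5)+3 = 6/5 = 1.20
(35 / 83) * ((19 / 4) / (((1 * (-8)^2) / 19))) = 0.59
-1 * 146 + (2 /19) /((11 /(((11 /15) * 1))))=-41608 /285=-145.99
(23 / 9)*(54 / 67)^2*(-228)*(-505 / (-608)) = -2822445 / 8978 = -314.37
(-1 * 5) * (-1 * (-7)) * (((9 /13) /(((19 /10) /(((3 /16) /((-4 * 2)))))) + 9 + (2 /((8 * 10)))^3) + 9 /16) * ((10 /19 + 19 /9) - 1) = -7400433103 /13515840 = -547.54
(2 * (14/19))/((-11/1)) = -28/209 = -0.13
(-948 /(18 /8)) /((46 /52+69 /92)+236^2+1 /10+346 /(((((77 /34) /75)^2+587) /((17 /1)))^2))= -4788050202863904808994240 /632954760316052144763407553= -0.01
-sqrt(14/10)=-sqrt(35)/5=-1.18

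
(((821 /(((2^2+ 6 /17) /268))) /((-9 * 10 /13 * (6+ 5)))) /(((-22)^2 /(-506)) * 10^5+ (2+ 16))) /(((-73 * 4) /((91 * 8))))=-25443652871 /1470417742035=-0.02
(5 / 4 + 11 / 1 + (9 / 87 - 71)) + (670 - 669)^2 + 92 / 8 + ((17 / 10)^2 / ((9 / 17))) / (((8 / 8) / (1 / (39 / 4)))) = -45.59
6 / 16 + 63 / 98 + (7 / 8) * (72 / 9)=449 / 56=8.02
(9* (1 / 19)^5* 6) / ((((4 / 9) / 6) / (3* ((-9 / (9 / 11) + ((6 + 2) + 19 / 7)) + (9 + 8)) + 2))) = 266085 / 17332693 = 0.02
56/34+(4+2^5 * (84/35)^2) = 80736/425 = 189.97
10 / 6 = 5 / 3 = 1.67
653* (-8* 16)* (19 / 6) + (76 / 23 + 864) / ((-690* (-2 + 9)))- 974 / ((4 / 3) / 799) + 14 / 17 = -534045767057 / 629510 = -848351.52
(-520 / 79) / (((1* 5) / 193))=-20072 / 79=-254.08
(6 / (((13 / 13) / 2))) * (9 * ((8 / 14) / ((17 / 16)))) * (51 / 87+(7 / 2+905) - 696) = 2512512 / 203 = 12376.91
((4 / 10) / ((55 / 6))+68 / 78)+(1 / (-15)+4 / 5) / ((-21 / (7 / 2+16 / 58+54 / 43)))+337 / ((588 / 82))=31283027434 / 655329675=47.74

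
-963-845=-1808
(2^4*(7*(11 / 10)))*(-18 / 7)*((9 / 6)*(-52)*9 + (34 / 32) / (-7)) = 7785459 / 35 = 222441.69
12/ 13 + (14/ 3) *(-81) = -4902/ 13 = -377.08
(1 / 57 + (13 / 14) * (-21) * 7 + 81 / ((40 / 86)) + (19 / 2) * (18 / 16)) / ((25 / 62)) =119.92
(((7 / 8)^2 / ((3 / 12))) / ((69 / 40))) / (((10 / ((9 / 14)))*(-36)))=-7 / 2208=-0.00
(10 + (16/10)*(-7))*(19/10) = -57/25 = -2.28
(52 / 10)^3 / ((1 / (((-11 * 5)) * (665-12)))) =-5049936.32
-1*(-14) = 14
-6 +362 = 356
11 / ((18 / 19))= 209 / 18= 11.61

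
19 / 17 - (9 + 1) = -151 / 17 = -8.88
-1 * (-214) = 214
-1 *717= -717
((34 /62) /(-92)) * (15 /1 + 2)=-289 /2852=-0.10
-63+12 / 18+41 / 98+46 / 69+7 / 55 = -61.12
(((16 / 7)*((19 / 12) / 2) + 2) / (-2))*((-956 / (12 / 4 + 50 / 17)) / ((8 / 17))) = 1381420 / 2121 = 651.31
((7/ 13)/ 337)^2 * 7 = 343/ 19193161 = 0.00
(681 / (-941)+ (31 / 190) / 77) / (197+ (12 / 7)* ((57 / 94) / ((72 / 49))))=-933782746 / 255849652135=-0.00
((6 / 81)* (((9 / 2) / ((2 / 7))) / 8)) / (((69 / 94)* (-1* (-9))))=329 / 14904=0.02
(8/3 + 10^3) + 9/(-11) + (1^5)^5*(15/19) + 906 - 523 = 868795/627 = 1385.64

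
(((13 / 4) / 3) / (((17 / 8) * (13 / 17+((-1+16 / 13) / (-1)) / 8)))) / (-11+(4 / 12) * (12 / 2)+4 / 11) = -29744 / 370785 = -0.08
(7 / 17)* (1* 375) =2625 / 17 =154.41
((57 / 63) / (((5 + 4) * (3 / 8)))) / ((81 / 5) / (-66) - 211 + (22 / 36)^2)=-0.00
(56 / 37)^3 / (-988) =-43904 / 12511291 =-0.00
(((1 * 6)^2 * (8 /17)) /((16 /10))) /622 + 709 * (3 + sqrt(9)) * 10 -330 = 223164360 /5287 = 42210.02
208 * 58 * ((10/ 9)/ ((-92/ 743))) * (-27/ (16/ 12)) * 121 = 6100817580/ 23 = 265252938.26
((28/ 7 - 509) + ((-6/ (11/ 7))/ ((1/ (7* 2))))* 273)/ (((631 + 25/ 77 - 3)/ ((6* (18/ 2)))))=-20925954/ 16127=-1297.57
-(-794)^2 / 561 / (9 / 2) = -1260872 / 5049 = -249.73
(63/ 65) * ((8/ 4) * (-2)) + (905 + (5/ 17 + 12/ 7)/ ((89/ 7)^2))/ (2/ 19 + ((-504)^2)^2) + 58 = 290382554200213682473/ 5365226270074611265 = 54.12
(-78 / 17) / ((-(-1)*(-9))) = 26 / 51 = 0.51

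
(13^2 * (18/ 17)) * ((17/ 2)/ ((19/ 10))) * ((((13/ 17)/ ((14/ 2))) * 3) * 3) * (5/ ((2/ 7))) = 4448925/ 323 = 13773.76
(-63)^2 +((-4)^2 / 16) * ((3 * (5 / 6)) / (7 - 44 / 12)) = 15879 / 4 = 3969.75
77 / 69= 1.12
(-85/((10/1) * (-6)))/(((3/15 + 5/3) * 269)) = 85/30128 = 0.00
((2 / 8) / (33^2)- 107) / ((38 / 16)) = -932182 / 20691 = -45.05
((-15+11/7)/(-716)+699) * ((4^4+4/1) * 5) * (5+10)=17079474750/1253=13630865.72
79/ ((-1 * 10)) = -79/ 10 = -7.90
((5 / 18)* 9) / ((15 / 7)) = 1.17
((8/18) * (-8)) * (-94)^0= -32/9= -3.56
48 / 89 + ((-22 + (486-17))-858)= -36531 / 89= -410.46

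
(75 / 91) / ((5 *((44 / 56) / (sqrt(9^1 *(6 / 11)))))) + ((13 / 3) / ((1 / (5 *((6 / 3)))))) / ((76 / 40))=90 *sqrt(66) / 1573 + 1300 / 57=23.27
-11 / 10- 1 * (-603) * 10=6028.90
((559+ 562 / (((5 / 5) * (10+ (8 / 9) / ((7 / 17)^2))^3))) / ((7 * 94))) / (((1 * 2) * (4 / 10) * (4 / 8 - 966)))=-424590833369585 / 385925692207430704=-0.00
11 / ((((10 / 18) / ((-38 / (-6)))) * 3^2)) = 209 / 15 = 13.93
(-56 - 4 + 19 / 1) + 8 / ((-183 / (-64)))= -6991 / 183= -38.20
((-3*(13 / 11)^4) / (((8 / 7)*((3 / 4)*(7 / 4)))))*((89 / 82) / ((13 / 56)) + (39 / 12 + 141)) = -697567273 / 1200562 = -581.03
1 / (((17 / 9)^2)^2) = 0.08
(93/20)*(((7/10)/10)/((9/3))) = 217/2000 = 0.11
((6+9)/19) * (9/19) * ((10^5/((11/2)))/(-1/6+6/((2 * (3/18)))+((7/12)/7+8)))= 324000000/1234981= 262.35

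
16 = 16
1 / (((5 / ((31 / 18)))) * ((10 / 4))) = 31 / 225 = 0.14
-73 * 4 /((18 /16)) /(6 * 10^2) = -292 /675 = -0.43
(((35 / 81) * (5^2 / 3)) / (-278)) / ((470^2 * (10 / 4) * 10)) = -7 / 2984535720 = -0.00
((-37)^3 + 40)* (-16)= 809808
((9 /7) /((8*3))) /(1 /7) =3 /8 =0.38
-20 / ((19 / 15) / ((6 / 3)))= -600 / 19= -31.58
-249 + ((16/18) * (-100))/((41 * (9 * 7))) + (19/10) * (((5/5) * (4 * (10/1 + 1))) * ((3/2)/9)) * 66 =77943191/116235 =670.57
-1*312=-312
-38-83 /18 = -767 /18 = -42.61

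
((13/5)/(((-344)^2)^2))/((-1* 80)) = -13/5601363558400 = -0.00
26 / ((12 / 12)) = 26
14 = 14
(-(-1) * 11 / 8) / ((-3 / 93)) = -341 / 8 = -42.62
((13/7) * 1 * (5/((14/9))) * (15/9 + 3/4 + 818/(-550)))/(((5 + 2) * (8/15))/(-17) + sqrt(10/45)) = 6100263/871178 + 518522355 * sqrt(2)/48785968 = 22.03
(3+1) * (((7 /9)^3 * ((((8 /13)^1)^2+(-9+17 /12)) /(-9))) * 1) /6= 5011573 /19958562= 0.25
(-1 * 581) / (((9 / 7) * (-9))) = 4067 / 81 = 50.21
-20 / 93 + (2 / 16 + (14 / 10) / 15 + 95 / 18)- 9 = -207517 / 55800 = -3.72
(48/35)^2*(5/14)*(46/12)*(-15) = -38.62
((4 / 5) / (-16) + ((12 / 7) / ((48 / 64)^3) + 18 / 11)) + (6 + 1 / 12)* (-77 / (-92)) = 13696499 / 1275120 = 10.74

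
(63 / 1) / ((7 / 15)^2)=2025 / 7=289.29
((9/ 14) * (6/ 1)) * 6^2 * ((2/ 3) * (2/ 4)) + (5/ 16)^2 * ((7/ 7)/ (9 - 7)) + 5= 183983/ 3584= 51.33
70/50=7/5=1.40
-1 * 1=-1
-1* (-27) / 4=6.75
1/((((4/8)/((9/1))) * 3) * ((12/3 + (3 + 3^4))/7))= 21/44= 0.48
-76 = -76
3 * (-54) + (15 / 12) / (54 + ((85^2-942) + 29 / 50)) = -102668671 / 633758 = -162.00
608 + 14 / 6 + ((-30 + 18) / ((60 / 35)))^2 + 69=2185 / 3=728.33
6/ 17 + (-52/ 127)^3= 9899962/ 34822511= 0.28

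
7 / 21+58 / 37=211 / 111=1.90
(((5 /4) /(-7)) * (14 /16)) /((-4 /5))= 25 /128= 0.20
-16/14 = -8/7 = -1.14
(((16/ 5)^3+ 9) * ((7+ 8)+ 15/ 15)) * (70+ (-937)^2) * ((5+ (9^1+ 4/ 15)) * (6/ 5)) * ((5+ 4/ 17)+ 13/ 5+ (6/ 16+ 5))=35250287548736312/ 265625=132706964889.36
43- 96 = -53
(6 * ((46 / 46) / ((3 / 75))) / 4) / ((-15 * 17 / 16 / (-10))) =400 / 17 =23.53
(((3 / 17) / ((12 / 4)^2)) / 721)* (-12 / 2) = -2 / 12257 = -0.00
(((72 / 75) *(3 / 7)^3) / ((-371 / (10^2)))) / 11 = -0.00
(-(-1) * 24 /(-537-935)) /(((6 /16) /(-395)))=395 /23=17.17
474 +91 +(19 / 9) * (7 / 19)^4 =34880416 / 61731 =565.04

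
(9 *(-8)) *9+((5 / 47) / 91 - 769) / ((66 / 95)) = -82562416 / 47047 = -1754.89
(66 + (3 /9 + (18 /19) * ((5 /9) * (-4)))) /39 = 3661 /2223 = 1.65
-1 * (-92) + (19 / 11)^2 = 11493 / 121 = 94.98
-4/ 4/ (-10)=1/ 10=0.10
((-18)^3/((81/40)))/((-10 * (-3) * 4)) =-24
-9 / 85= -0.11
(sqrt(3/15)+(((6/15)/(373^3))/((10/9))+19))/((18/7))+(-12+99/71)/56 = 7 * sqrt(5)/90+334239582809219/46425371668200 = 7.37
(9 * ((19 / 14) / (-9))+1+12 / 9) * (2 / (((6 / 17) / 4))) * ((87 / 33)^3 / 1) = 33998266 / 83853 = 405.45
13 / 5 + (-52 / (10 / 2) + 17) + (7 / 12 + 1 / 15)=9.85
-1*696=-696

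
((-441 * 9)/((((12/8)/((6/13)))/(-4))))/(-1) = -63504/13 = -4884.92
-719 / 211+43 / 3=10.93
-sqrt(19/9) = -sqrt(19)/3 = -1.45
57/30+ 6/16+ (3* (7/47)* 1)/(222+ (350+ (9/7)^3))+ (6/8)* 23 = 1445762819/74043800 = 19.53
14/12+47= 289/6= 48.17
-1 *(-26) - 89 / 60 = 1471 / 60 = 24.52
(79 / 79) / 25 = 0.04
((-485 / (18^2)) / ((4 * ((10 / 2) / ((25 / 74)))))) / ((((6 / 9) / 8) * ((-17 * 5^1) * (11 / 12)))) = 485 / 124542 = 0.00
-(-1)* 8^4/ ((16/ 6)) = 1536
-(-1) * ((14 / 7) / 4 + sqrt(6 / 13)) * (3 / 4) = 0.88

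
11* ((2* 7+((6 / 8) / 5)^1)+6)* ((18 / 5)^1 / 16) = 39897 / 800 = 49.87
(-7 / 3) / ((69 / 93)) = -217 / 69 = -3.14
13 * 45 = 585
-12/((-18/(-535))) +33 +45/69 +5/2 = -44231/138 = -320.51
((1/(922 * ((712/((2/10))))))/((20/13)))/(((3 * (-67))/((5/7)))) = -13/18472896960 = -0.00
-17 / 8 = -2.12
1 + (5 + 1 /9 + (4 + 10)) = 181 /9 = 20.11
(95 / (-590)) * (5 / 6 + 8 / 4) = -323 / 708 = -0.46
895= 895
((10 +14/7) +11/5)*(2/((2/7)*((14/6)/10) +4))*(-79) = -33654/61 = -551.70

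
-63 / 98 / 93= -3 / 434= -0.01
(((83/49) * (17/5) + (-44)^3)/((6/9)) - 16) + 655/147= -187834991/1470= -127778.91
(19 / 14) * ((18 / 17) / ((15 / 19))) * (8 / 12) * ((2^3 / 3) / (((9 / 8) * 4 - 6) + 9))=0.43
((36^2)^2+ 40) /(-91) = -1679656 /91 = -18457.76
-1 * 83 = -83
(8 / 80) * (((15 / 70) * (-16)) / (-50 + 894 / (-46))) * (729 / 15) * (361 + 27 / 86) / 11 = 7.88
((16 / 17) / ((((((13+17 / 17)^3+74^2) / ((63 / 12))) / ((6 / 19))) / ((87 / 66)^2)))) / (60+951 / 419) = 2466653 / 465669645870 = 0.00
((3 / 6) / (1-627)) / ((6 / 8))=-0.00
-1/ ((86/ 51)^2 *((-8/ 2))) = 2601/ 29584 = 0.09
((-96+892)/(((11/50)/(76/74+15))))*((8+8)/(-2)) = -188811200/407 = -463909.58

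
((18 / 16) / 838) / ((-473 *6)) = -3 / 6341984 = -0.00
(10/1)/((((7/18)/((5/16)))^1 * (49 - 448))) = -75/3724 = -0.02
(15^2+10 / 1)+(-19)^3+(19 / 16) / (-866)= -91782163 / 13856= -6624.00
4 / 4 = 1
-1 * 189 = -189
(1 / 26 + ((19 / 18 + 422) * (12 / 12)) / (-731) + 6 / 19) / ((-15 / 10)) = 729580 / 4875039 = 0.15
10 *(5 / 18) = 25 / 9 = 2.78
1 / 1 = 1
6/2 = 3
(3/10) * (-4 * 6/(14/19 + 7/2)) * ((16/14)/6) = -1824/5635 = -0.32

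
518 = 518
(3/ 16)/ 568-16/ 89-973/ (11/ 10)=-884.72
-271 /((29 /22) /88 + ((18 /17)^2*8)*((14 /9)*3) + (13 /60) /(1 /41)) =-2274383760 /425947463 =-5.34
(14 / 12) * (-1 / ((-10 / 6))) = 7 / 10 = 0.70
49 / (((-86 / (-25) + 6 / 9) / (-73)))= -38325 / 44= -871.02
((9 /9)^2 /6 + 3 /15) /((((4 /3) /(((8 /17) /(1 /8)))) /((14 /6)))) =616 /255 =2.42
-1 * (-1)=1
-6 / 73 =-0.08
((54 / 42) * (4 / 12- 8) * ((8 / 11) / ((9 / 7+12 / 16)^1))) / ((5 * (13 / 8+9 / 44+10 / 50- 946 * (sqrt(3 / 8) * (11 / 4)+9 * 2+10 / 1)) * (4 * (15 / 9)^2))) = 0.00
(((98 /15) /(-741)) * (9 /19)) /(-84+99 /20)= 392 /7419633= 0.00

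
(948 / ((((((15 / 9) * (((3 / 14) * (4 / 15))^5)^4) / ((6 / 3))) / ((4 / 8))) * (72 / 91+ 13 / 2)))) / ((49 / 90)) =90431203249515118288135528564453125 / 86966272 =1039842241938519777967895000.00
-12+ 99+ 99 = 186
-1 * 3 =-3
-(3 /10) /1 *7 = -21 /10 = -2.10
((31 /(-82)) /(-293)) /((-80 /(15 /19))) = -93 /7303904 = -0.00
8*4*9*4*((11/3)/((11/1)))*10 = 3840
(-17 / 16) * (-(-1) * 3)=-3.19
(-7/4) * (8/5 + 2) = -63/10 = -6.30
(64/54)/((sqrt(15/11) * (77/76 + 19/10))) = 2432 * sqrt(165)/89667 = 0.35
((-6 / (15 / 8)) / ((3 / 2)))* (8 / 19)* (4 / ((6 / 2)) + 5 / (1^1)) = -256 / 45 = -5.69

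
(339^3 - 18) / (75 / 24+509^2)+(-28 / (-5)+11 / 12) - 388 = -231.11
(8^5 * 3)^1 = 98304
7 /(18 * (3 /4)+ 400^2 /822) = 0.03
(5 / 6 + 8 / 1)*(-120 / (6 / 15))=-2650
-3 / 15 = -1 / 5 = -0.20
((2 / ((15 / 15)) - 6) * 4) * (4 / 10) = -32 / 5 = -6.40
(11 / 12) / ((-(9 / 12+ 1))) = -11 / 21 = -0.52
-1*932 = -932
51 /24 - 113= -887 /8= -110.88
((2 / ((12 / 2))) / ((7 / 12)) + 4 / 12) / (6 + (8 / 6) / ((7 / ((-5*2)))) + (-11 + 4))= -19 / 61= -0.31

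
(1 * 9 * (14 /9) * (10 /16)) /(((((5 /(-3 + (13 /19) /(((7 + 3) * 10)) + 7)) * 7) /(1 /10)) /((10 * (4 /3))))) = 7613 /5700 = 1.34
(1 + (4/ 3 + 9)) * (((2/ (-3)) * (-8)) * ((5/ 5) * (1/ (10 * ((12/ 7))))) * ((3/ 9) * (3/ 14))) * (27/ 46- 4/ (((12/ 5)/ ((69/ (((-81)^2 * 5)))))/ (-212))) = 6824531/ 20371905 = 0.33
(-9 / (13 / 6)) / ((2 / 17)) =-459 / 13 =-35.31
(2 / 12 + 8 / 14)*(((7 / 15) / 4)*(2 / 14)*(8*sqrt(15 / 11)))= 0.11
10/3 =3.33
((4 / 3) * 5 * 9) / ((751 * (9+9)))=10 / 2253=0.00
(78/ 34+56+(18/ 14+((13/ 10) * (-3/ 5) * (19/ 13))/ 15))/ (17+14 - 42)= -1770239/ 327250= -5.41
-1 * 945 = -945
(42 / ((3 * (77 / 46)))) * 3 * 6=1656 / 11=150.55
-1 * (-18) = 18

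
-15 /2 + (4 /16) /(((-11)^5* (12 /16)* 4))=-14494591 /1932612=-7.50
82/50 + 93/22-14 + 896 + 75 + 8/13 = 6888901/7150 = 963.48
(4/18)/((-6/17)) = -17/27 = -0.63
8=8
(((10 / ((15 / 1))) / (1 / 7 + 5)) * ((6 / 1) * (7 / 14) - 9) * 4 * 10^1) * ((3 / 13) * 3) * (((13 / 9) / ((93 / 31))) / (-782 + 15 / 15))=280 / 21087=0.01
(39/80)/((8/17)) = 1.04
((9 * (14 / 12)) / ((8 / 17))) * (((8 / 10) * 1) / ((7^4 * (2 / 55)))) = 0.20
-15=-15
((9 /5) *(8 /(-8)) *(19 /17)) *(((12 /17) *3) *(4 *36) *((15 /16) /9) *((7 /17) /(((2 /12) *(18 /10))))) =-430920 /4913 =-87.71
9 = 9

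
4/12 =1/3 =0.33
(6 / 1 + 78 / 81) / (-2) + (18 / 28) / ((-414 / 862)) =-41905 / 8694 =-4.82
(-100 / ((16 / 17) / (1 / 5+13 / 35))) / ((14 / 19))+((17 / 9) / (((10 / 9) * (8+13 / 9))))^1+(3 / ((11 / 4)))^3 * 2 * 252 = 932812873 / 1630475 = 572.11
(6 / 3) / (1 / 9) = 18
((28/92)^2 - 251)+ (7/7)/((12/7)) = -1589057/6348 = -250.32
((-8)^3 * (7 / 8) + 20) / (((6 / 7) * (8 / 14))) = -873.83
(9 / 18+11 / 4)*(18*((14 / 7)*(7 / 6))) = 273 / 2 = 136.50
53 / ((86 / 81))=4293 / 86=49.92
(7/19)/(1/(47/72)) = 329/1368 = 0.24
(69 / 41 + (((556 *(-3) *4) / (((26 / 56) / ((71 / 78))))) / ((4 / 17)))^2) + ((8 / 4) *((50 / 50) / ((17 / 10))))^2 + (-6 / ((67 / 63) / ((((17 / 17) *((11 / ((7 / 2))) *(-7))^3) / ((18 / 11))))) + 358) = 70078033497385844505 / 22674092363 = 3090665433.28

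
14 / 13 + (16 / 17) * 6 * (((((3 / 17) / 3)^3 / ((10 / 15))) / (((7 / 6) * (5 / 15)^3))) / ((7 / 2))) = 57901934 / 53202877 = 1.09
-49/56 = -7/8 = -0.88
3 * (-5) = -15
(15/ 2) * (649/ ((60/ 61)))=39589/ 8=4948.62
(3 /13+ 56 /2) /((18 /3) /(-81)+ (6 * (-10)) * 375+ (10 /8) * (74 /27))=-19818 /15792647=-0.00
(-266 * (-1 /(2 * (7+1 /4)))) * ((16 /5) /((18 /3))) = 4256 /435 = 9.78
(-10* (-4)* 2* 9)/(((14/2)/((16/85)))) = 2304/119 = 19.36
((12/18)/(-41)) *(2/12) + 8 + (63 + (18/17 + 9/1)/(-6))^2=3768.57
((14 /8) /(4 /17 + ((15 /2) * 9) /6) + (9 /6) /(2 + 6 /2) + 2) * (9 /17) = 172377 /132770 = 1.30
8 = 8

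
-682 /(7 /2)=-1364 /7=-194.86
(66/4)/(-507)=-0.03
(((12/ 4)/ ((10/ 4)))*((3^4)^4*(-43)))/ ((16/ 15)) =-16659081027/ 8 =-2082385128.38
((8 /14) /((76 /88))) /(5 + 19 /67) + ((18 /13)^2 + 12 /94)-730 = -136094130104 /186986163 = -727.83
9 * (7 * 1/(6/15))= 315/2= 157.50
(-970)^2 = 940900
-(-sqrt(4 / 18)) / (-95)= -sqrt(2) / 285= -0.00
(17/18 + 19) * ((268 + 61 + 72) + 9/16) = 2306575/288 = 8008.94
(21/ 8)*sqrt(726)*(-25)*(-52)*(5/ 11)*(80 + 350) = 7336875*sqrt(6) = 17971600.06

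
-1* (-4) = 4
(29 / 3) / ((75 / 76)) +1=10.80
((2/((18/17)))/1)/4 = 17/36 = 0.47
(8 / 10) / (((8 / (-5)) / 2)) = -1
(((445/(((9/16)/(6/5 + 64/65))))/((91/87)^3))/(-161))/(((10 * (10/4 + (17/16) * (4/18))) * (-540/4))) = 19726603648/7767828707275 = 0.00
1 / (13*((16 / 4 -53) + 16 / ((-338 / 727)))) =-13 / 14097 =-0.00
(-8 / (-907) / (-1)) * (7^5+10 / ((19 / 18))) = -2556104 / 17233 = -148.33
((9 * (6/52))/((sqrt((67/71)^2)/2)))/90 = 213/8710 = 0.02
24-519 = -495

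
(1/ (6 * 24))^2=1/ 20736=0.00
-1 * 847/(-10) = 847/10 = 84.70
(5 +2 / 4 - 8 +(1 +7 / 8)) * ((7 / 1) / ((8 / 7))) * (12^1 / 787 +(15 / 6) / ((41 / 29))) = -28199255 / 4130176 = -6.83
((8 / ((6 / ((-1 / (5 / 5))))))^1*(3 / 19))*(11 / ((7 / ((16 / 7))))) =-704 / 931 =-0.76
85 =85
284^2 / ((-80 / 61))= -307501 / 5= -61500.20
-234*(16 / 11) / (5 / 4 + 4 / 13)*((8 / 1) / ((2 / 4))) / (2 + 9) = -346112 / 1089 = -317.83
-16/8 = -2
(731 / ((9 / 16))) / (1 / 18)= 23392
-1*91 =-91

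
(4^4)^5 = 1099511627776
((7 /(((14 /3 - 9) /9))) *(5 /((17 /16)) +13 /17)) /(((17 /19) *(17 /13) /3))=-1001889 /4913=-203.93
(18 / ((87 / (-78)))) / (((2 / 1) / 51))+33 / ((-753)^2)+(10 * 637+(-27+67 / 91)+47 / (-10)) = 29565215474971 / 4987789170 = 5927.52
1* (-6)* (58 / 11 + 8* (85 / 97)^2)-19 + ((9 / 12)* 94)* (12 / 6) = 5537746 / 103499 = 53.51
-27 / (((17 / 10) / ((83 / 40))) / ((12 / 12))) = -2241 / 68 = -32.96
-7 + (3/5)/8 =-277/40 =-6.92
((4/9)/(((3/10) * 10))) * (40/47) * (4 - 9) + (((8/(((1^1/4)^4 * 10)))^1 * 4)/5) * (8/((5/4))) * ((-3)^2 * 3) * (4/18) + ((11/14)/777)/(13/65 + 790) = 1588442869368437/252501495750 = 6290.83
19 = 19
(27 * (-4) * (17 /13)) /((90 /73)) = -7446 /65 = -114.55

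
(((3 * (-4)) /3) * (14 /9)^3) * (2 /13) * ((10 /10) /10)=-10976 /47385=-0.23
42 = 42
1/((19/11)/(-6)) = -66/19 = -3.47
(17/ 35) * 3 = 51/ 35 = 1.46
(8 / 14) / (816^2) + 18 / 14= 1498177 / 1165248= 1.29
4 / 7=0.57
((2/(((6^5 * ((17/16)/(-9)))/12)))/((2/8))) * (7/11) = -112/1683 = -0.07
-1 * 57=-57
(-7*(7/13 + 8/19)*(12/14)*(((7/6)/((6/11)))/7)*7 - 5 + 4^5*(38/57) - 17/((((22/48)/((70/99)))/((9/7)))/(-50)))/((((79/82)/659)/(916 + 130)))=11916348225513962/7083219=1682335139.65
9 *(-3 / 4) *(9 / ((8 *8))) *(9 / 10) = -2187 / 2560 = -0.85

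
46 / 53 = 0.87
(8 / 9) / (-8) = -1 / 9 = -0.11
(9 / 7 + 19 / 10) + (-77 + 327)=17723 / 70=253.19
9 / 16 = 0.56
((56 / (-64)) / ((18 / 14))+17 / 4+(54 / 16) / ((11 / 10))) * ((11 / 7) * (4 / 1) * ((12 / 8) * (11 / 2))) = 8261 / 24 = 344.21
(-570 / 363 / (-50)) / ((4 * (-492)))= -19 / 1190640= -0.00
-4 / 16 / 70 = -1 / 280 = -0.00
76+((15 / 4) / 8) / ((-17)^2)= 702863 / 9248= 76.00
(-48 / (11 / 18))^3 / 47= -644972544 / 62557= -10310.16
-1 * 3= -3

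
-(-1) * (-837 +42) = -795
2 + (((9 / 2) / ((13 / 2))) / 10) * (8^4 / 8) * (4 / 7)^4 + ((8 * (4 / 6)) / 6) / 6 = 24977018 / 4213755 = 5.93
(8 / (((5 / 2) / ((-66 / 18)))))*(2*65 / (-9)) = 4576 / 27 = 169.48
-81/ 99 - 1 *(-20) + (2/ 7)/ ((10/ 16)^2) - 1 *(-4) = 46033/ 1925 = 23.91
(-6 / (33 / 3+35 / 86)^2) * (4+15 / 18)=-214484 / 962361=-0.22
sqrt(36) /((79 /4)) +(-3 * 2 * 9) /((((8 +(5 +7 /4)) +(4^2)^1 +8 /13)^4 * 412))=17492992783678248 /57581126914159177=0.30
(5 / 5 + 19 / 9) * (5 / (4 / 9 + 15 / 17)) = 340 / 29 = 11.72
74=74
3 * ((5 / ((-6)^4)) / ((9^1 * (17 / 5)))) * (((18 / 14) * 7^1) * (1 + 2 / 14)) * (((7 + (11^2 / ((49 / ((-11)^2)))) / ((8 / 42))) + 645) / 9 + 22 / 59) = 91852625 / 95541768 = 0.96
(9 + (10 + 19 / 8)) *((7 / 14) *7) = 1197 / 16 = 74.81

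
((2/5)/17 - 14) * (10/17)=-2376/289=-8.22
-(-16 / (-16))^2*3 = -3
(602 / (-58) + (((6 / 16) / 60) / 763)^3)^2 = 299916331213936609155435230306304841 / 2783960823290258551371464704000000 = 107.73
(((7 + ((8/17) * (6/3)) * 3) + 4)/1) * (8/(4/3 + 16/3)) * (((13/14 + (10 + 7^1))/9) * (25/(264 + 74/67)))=19759975/6341034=3.12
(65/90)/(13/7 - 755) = -0.00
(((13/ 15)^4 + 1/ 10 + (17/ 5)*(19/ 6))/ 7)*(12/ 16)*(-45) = -289343/ 5250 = -55.11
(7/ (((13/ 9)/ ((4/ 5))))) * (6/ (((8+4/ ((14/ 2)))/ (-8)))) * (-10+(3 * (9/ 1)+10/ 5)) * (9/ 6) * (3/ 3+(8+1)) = -402192/ 65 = -6187.57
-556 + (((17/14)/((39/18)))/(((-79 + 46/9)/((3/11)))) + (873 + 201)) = 518.00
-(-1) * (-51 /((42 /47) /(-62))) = 24769 /7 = 3538.43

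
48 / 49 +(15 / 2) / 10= 339 / 196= 1.73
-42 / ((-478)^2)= -0.00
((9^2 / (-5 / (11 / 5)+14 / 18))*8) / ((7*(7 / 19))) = -304722 / 1813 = -168.08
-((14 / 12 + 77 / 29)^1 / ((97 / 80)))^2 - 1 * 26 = -2559194746 / 71216721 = -35.94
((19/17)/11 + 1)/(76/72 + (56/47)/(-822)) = 23875812/22846351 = 1.05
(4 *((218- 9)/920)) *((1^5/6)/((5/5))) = 209/1380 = 0.15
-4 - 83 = -87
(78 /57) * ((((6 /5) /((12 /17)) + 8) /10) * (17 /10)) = 21437 /9500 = 2.26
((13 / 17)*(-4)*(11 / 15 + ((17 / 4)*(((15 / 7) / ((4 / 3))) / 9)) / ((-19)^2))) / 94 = -5798351 / 242288760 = -0.02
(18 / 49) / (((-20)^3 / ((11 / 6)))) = -33 / 392000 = -0.00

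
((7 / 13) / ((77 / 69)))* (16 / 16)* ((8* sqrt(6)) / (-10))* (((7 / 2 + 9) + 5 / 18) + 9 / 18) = -10994* sqrt(6) / 2145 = -12.55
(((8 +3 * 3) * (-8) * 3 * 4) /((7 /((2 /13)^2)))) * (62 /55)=-404736 /65065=-6.22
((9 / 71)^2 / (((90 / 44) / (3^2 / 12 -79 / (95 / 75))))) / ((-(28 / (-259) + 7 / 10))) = 5717943 / 6991867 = 0.82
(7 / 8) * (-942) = -3297 / 4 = -824.25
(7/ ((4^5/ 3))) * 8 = 0.16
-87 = -87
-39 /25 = -1.56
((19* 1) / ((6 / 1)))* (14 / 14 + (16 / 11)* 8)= 2641 / 66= 40.02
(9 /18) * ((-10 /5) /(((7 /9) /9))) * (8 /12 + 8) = -702 /7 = -100.29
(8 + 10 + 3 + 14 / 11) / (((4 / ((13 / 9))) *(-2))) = -3185 / 792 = -4.02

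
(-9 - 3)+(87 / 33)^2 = -611 / 121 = -5.05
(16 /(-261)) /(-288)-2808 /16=-412249 /2349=-175.50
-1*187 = -187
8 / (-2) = -4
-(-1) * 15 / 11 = 15 / 11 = 1.36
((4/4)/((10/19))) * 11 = 209/10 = 20.90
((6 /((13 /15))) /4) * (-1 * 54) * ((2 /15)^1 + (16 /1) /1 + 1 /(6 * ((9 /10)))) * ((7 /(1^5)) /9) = -15421 /13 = -1186.23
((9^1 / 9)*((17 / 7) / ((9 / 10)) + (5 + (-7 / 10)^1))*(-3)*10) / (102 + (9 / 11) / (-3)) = -48499 / 23499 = -2.06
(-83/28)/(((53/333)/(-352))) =2432232/371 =6555.88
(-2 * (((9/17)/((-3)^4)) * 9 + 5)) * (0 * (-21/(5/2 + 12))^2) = 0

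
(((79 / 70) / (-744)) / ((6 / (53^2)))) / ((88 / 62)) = -221911 / 443520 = -0.50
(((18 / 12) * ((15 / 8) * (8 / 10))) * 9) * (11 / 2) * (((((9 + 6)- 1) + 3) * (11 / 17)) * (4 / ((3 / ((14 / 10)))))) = 22869 / 10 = 2286.90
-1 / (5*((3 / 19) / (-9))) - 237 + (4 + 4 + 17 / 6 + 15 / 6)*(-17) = -6784 / 15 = -452.27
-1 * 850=-850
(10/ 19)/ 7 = 10/ 133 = 0.08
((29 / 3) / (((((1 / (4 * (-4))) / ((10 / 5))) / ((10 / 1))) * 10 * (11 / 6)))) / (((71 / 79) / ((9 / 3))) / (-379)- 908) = 166711488 / 897152905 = 0.19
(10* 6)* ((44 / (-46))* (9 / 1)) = -11880 / 23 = -516.52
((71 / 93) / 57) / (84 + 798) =71 / 4675482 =0.00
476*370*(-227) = -39979240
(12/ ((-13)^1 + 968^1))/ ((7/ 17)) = 204/ 6685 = 0.03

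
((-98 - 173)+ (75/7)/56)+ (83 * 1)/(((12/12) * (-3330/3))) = -58933403/217560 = -270.88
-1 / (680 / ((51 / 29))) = -3 / 1160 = -0.00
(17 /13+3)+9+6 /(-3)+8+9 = 368 /13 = 28.31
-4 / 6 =-2 / 3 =-0.67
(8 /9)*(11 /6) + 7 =233 /27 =8.63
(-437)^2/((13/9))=1718721/13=132209.31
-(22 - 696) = 674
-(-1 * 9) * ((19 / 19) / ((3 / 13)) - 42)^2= 12769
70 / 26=35 / 13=2.69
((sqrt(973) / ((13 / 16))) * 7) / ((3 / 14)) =1568 * sqrt(973) / 39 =1254.12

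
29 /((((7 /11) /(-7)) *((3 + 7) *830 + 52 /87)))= -27753 /722152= -0.04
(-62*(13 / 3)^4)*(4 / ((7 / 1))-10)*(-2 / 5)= -77914408 / 945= -82449.11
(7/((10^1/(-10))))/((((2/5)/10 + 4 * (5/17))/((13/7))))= -5525/517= -10.69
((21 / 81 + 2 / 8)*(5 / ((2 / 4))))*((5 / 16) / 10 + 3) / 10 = 5335 / 3456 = 1.54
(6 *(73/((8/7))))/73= 21/4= 5.25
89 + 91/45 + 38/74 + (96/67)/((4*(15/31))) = 10293853/111555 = 92.28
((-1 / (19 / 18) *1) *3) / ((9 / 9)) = -54 / 19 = -2.84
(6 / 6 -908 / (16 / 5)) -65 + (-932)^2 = 868276.25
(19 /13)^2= 361 /169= 2.14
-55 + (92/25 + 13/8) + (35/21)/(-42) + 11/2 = -557357/12600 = -44.23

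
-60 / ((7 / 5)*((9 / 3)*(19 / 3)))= -300 / 133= -2.26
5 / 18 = 0.28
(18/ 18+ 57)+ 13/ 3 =187/ 3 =62.33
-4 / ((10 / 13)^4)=-28561 / 2500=-11.42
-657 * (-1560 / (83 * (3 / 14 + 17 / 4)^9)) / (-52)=-41700273368334336 / 123679637908935546875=-0.00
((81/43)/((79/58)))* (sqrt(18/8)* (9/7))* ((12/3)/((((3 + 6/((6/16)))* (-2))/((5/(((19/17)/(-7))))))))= 10781910/1226317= 8.79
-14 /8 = -7 /4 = -1.75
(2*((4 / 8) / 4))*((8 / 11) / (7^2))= 2 / 539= 0.00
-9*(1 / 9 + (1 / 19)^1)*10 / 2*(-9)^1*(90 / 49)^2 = 1458000 / 6517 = 223.72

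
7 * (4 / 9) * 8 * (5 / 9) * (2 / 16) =140 / 81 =1.73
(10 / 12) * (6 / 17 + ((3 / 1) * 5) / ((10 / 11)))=955 / 68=14.04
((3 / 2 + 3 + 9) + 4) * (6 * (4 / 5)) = 84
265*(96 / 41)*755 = 19207200 / 41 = 468468.29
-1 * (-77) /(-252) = -11 /36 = -0.31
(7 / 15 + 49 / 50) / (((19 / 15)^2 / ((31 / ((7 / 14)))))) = 20181 / 361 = 55.90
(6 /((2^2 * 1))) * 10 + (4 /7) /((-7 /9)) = 699 /49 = 14.27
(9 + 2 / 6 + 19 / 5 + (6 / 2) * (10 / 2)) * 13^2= 71318 / 15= 4754.53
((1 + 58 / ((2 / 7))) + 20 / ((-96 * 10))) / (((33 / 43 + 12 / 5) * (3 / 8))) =2105065 / 12258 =171.73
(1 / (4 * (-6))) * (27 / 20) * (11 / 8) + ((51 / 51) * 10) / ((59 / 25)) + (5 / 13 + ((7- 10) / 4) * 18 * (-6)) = 83984227 / 981760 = 85.54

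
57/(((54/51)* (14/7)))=323/12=26.92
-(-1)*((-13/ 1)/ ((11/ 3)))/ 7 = -39/ 77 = -0.51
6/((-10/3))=-9/5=-1.80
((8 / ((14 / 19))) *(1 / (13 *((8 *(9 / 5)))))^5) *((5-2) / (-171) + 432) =76946875 / 3771712204775424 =0.00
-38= -38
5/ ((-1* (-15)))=1/ 3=0.33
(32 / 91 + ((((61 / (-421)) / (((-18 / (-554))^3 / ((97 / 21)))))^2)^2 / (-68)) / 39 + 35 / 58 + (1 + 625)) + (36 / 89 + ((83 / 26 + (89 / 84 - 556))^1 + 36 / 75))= -8069776810969406089695076935432913256302953849173 / 147634280836170825707805932374296150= -54660589432642.72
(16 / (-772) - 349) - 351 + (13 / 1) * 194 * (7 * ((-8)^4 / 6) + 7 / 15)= 34891333942 / 2895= 12052274.25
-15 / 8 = -1.88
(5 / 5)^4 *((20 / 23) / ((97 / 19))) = 380 / 2231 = 0.17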